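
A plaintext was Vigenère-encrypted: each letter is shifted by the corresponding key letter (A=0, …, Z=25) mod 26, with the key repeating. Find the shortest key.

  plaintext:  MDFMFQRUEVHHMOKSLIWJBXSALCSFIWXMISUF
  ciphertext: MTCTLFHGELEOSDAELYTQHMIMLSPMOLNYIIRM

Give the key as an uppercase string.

AQXHGPQM

  i= 0: M-M =  0 → A
  i= 1: T-D = 16 → Q
  i= 2: C-F = 23 → X
  i= 3: T-M =  7 → H
  i= 4: L-F =  6 → G
  i= 5: F-Q = 15 → P
  i= 6: H-R = 16 → Q
  i= 7: G-U = 12 → M
  i= 8: E-E =  0 → A
  i= 9: L-V = 16 → Q
  i=10: E-H = 23 → X
  i=11: O-H =  7 → H
  i=12: S-M =  6 → G
  i=13: D-O = 15 → P
  i=14: A-K = 16 → Q
  i=15: E-S = 12 → M
  i=16: L-L =  0 → A
  i=17: Y-I = 16 → Q
  i=18: T-W = 23 → X
  i=19: Q-J =  7 → H
  i=20: H-B =  6 → G
  i=21: M-X = 15 → P
  i=22: I-S = 16 → Q
  i=23: M-A = 12 → M
  i=24: L-L =  0 → A
  i=25: S-C = 16 → Q
  i=26: P-S = 23 → X
  i=27: M-F =  7 → H
  i=28: O-I =  6 → G
  i=29: L-W = 15 → P
  i=30: N-X = 16 → Q
  i=31: Y-M = 12 → M
  i=32: I-I =  0 → A
  i=33: I-S = 16 → Q
  i=34: R-U = 23 → X
  i=35: M-F =  7 → H
  shifts repeat with period 8: AQXHGPQM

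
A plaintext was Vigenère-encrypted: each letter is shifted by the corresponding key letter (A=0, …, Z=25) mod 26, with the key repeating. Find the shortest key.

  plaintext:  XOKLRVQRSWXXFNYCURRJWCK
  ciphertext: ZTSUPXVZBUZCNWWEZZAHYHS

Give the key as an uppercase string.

  i= 0: Z-X =  2 → C
  i= 1: T-O =  5 → F
  i= 2: S-K =  8 → I
  i= 3: U-L =  9 → J
  i= 4: P-R = 24 → Y
  i= 5: X-V =  2 → C
  i= 6: V-Q =  5 → F
  i= 7: Z-R =  8 → I
  i= 8: B-S =  9 → J
  i= 9: U-W = 24 → Y
  i=10: Z-X =  2 → C
  i=11: C-X =  5 → F
  i=12: N-F =  8 → I
  i=13: W-N =  9 → J
  i=14: W-Y = 24 → Y
  i=15: E-C =  2 → C
  i=16: Z-U =  5 → F
  i=17: Z-R =  8 → I
  i=18: A-R =  9 → J
  i=19: H-J = 24 → Y
  i=20: Y-W =  2 → C
  i=21: H-C =  5 → F
  i=22: S-K =  8 → I
  shifts repeat with period 5: CFIJY

CFIJY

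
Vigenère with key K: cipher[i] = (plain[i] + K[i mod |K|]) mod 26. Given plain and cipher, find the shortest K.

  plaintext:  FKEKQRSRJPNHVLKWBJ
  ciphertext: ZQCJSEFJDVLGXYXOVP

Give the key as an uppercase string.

  i= 0: Z-F = 20 → U
  i= 1: Q-K =  6 → G
  i= 2: C-E = 24 → Y
  i= 3: J-K = 25 → Z
  i= 4: S-Q =  2 → C
  i= 5: E-R = 13 → N
  i= 6: F-S = 13 → N
  i= 7: J-R = 18 → S
  i= 8: D-J = 20 → U
  i= 9: V-P =  6 → G
  i=10: L-N = 24 → Y
  i=11: G-H = 25 → Z
  i=12: X-V =  2 → C
  i=13: Y-L = 13 → N
  i=14: X-K = 13 → N
  i=15: O-W = 18 → S
  i=16: V-B = 20 → U
  i=17: P-J =  6 → G
  shifts repeat with period 8: UGYZCNNS

UGYZCNNS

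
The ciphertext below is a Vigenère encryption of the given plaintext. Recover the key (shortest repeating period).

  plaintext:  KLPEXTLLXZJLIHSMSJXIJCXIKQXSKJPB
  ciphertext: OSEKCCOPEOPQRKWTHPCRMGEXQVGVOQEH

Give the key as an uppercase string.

EHPGFJD

  i= 0: O-K =  4 → E
  i= 1: S-L =  7 → H
  i= 2: E-P = 15 → P
  i= 3: K-E =  6 → G
  i= 4: C-X =  5 → F
  i= 5: C-T =  9 → J
  i= 6: O-L =  3 → D
  i= 7: P-L =  4 → E
  i= 8: E-X =  7 → H
  i= 9: O-Z = 15 → P
  i=10: P-J =  6 → G
  i=11: Q-L =  5 → F
  i=12: R-I =  9 → J
  i=13: K-H =  3 → D
  i=14: W-S =  4 → E
  i=15: T-M =  7 → H
  i=16: H-S = 15 → P
  i=17: P-J =  6 → G
  i=18: C-X =  5 → F
  i=19: R-I =  9 → J
  i=20: M-J =  3 → D
  i=21: G-C =  4 → E
  i=22: E-X =  7 → H
  i=23: X-I = 15 → P
  i=24: Q-K =  6 → G
  i=25: V-Q =  5 → F
  i=26: G-X =  9 → J
  i=27: V-S =  3 → D
  i=28: O-K =  4 → E
  i=29: Q-J =  7 → H
  i=30: E-P = 15 → P
  i=31: H-B =  6 → G
  shifts repeat with period 7: EHPGFJD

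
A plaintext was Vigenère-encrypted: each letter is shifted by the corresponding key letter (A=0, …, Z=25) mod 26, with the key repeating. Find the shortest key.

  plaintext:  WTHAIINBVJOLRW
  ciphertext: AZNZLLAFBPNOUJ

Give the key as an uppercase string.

EGGZDDN

  i= 0: A-W =  4 → E
  i= 1: Z-T =  6 → G
  i= 2: N-H =  6 → G
  i= 3: Z-A = 25 → Z
  i= 4: L-I =  3 → D
  i= 5: L-I =  3 → D
  i= 6: A-N = 13 → N
  i= 7: F-B =  4 → E
  i= 8: B-V =  6 → G
  i= 9: P-J =  6 → G
  i=10: N-O = 25 → Z
  i=11: O-L =  3 → D
  i=12: U-R =  3 → D
  i=13: J-W = 13 → N
  shifts repeat with period 7: EGGZDDN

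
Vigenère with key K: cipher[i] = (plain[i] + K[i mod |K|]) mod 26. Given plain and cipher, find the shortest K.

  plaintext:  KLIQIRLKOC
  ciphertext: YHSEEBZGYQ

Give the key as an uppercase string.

OWK

  i= 0: Y-K = 14 → O
  i= 1: H-L = 22 → W
  i= 2: S-I = 10 → K
  i= 3: E-Q = 14 → O
  i= 4: E-I = 22 → W
  i= 5: B-R = 10 → K
  i= 6: Z-L = 14 → O
  i= 7: G-K = 22 → W
  i= 8: Y-O = 10 → K
  i= 9: Q-C = 14 → O
  shifts repeat with period 3: OWK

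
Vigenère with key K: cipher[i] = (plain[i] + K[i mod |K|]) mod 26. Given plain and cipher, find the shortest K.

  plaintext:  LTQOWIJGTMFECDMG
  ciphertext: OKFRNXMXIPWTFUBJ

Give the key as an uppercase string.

DRP

  i= 0: O-L =  3 → D
  i= 1: K-T = 17 → R
  i= 2: F-Q = 15 → P
  i= 3: R-O =  3 → D
  i= 4: N-W = 17 → R
  i= 5: X-I = 15 → P
  i= 6: M-J =  3 → D
  i= 7: X-G = 17 → R
  i= 8: I-T = 15 → P
  i= 9: P-M =  3 → D
  i=10: W-F = 17 → R
  i=11: T-E = 15 → P
  i=12: F-C =  3 → D
  i=13: U-D = 17 → R
  i=14: B-M = 15 → P
  i=15: J-G =  3 → D
  shifts repeat with period 3: DRP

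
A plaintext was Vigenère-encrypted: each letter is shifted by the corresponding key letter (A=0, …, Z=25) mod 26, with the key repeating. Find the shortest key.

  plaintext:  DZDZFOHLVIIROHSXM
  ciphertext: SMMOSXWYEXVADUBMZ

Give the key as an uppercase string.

PNJ

  i= 0: S-D = 15 → P
  i= 1: M-Z = 13 → N
  i= 2: M-D =  9 → J
  i= 3: O-Z = 15 → P
  i= 4: S-F = 13 → N
  i= 5: X-O =  9 → J
  i= 6: W-H = 15 → P
  i= 7: Y-L = 13 → N
  i= 8: E-V =  9 → J
  i= 9: X-I = 15 → P
  i=10: V-I = 13 → N
  i=11: A-R =  9 → J
  i=12: D-O = 15 → P
  i=13: U-H = 13 → N
  i=14: B-S =  9 → J
  i=15: M-X = 15 → P
  i=16: Z-M = 13 → N
  shifts repeat with period 3: PNJ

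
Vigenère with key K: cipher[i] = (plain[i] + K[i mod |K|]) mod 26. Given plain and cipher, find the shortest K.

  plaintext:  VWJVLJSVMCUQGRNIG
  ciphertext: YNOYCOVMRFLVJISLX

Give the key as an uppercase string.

DRF

  i= 0: Y-V =  3 → D
  i= 1: N-W = 17 → R
  i= 2: O-J =  5 → F
  i= 3: Y-V =  3 → D
  i= 4: C-L = 17 → R
  i= 5: O-J =  5 → F
  i= 6: V-S =  3 → D
  i= 7: M-V = 17 → R
  i= 8: R-M =  5 → F
  i= 9: F-C =  3 → D
  i=10: L-U = 17 → R
  i=11: V-Q =  5 → F
  i=12: J-G =  3 → D
  i=13: I-R = 17 → R
  i=14: S-N =  5 → F
  i=15: L-I =  3 → D
  i=16: X-G = 17 → R
  shifts repeat with period 3: DRF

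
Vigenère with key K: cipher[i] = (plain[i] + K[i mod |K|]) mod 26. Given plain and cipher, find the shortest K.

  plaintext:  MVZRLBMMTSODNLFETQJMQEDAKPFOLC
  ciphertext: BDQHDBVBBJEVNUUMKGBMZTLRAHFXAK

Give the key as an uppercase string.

PIRQSAJ

  i= 0: B-M = 15 → P
  i= 1: D-V =  8 → I
  i= 2: Q-Z = 17 → R
  i= 3: H-R = 16 → Q
  i= 4: D-L = 18 → S
  i= 5: B-B =  0 → A
  i= 6: V-M =  9 → J
  i= 7: B-M = 15 → P
  i= 8: B-T =  8 → I
  i= 9: J-S = 17 → R
  i=10: E-O = 16 → Q
  i=11: V-D = 18 → S
  i=12: N-N =  0 → A
  i=13: U-L =  9 → J
  i=14: U-F = 15 → P
  i=15: M-E =  8 → I
  i=16: K-T = 17 → R
  i=17: G-Q = 16 → Q
  i=18: B-J = 18 → S
  i=19: M-M =  0 → A
  i=20: Z-Q =  9 → J
  i=21: T-E = 15 → P
  i=22: L-D =  8 → I
  i=23: R-A = 17 → R
  i=24: A-K = 16 → Q
  i=25: H-P = 18 → S
  i=26: F-F =  0 → A
  i=27: X-O =  9 → J
  i=28: A-L = 15 → P
  i=29: K-C =  8 → I
  shifts repeat with period 7: PIRQSAJ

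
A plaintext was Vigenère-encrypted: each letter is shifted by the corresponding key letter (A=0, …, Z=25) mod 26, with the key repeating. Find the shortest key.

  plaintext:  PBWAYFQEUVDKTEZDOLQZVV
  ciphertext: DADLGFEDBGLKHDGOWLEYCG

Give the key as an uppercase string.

OZHLIA

  i= 0: D-P = 14 → O
  i= 1: A-B = 25 → Z
  i= 2: D-W =  7 → H
  i= 3: L-A = 11 → L
  i= 4: G-Y =  8 → I
  i= 5: F-F =  0 → A
  i= 6: E-Q = 14 → O
  i= 7: D-E = 25 → Z
  i= 8: B-U =  7 → H
  i= 9: G-V = 11 → L
  i=10: L-D =  8 → I
  i=11: K-K =  0 → A
  i=12: H-T = 14 → O
  i=13: D-E = 25 → Z
  i=14: G-Z =  7 → H
  i=15: O-D = 11 → L
  i=16: W-O =  8 → I
  i=17: L-L =  0 → A
  i=18: E-Q = 14 → O
  i=19: Y-Z = 25 → Z
  i=20: C-V =  7 → H
  i=21: G-V = 11 → L
  shifts repeat with period 6: OZHLIA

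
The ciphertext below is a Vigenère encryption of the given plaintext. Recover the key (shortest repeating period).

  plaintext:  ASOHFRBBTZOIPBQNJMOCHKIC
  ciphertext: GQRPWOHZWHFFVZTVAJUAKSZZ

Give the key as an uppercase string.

GYDIRX

  i= 0: G-A =  6 → G
  i= 1: Q-S = 24 → Y
  i= 2: R-O =  3 → D
  i= 3: P-H =  8 → I
  i= 4: W-F = 17 → R
  i= 5: O-R = 23 → X
  i= 6: H-B =  6 → G
  i= 7: Z-B = 24 → Y
  i= 8: W-T =  3 → D
  i= 9: H-Z =  8 → I
  i=10: F-O = 17 → R
  i=11: F-I = 23 → X
  i=12: V-P =  6 → G
  i=13: Z-B = 24 → Y
  i=14: T-Q =  3 → D
  i=15: V-N =  8 → I
  i=16: A-J = 17 → R
  i=17: J-M = 23 → X
  i=18: U-O =  6 → G
  i=19: A-C = 24 → Y
  i=20: K-H =  3 → D
  i=21: S-K =  8 → I
  i=22: Z-I = 17 → R
  i=23: Z-C = 23 → X
  shifts repeat with period 6: GYDIRX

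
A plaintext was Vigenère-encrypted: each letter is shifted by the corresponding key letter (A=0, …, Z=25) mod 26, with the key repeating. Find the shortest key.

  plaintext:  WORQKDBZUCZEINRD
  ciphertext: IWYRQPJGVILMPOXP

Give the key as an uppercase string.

MIHBG

  i= 0: I-W = 12 → M
  i= 1: W-O =  8 → I
  i= 2: Y-R =  7 → H
  i= 3: R-Q =  1 → B
  i= 4: Q-K =  6 → G
  i= 5: P-D = 12 → M
  i= 6: J-B =  8 → I
  i= 7: G-Z =  7 → H
  i= 8: V-U =  1 → B
  i= 9: I-C =  6 → G
  i=10: L-Z = 12 → M
  i=11: M-E =  8 → I
  i=12: P-I =  7 → H
  i=13: O-N =  1 → B
  i=14: X-R =  6 → G
  i=15: P-D = 12 → M
  shifts repeat with period 5: MIHBG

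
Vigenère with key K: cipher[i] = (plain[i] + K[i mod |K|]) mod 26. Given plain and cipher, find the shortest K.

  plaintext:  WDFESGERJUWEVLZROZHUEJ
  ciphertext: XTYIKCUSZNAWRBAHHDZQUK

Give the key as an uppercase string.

BQTESWQ

  i= 0: X-W =  1 → B
  i= 1: T-D = 16 → Q
  i= 2: Y-F = 19 → T
  i= 3: I-E =  4 → E
  i= 4: K-S = 18 → S
  i= 5: C-G = 22 → W
  i= 6: U-E = 16 → Q
  i= 7: S-R =  1 → B
  i= 8: Z-J = 16 → Q
  i= 9: N-U = 19 → T
  i=10: A-W =  4 → E
  i=11: W-E = 18 → S
  i=12: R-V = 22 → W
  i=13: B-L = 16 → Q
  i=14: A-Z =  1 → B
  i=15: H-R = 16 → Q
  i=16: H-O = 19 → T
  i=17: D-Z =  4 → E
  i=18: Z-H = 18 → S
  i=19: Q-U = 22 → W
  i=20: U-E = 16 → Q
  i=21: K-J =  1 → B
  shifts repeat with period 7: BQTESWQ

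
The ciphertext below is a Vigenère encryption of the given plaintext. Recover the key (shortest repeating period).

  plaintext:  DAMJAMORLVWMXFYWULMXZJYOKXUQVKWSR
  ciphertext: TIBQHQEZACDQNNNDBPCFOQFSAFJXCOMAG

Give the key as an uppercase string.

  i= 0: T-D = 16 → Q
  i= 1: I-A =  8 → I
  i= 2: B-M = 15 → P
  i= 3: Q-J =  7 → H
  i= 4: H-A =  7 → H
  i= 5: Q-M =  4 → E
  i= 6: E-O = 16 → Q
  i= 7: Z-R =  8 → I
  i= 8: A-L = 15 → P
  i= 9: C-V =  7 → H
  i=10: D-W =  7 → H
  i=11: Q-M =  4 → E
  i=12: N-X = 16 → Q
  i=13: N-F =  8 → I
  i=14: N-Y = 15 → P
  i=15: D-W =  7 → H
  i=16: B-U =  7 → H
  i=17: P-L =  4 → E
  i=18: C-M = 16 → Q
  i=19: F-X =  8 → I
  i=20: O-Z = 15 → P
  i=21: Q-J =  7 → H
  i=22: F-Y =  7 → H
  i=23: S-O =  4 → E
  i=24: A-K = 16 → Q
  i=25: F-X =  8 → I
  i=26: J-U = 15 → P
  i=27: X-Q =  7 → H
  i=28: C-V =  7 → H
  i=29: O-K =  4 → E
  i=30: M-W = 16 → Q
  i=31: A-S =  8 → I
  i=32: G-R = 15 → P
  shifts repeat with period 6: QIPHHE

QIPHHE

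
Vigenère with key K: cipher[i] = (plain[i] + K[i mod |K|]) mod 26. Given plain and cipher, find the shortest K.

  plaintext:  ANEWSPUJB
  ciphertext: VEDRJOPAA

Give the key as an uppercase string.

  i= 0: V-A = 21 → V
  i= 1: E-N = 17 → R
  i= 2: D-E = 25 → Z
  i= 3: R-W = 21 → V
  i= 4: J-S = 17 → R
  i= 5: O-P = 25 → Z
  i= 6: P-U = 21 → V
  i= 7: A-J = 17 → R
  i= 8: A-B = 25 → Z
  shifts repeat with period 3: VRZ

VRZ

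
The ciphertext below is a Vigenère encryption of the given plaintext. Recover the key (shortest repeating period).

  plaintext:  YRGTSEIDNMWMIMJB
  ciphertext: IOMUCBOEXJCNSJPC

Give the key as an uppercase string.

KXGB

  i= 0: I-Y = 10 → K
  i= 1: O-R = 23 → X
  i= 2: M-G =  6 → G
  i= 3: U-T =  1 → B
  i= 4: C-S = 10 → K
  i= 5: B-E = 23 → X
  i= 6: O-I =  6 → G
  i= 7: E-D =  1 → B
  i= 8: X-N = 10 → K
  i= 9: J-M = 23 → X
  i=10: C-W =  6 → G
  i=11: N-M =  1 → B
  i=12: S-I = 10 → K
  i=13: J-M = 23 → X
  i=14: P-J =  6 → G
  i=15: C-B =  1 → B
  shifts repeat with period 4: KXGB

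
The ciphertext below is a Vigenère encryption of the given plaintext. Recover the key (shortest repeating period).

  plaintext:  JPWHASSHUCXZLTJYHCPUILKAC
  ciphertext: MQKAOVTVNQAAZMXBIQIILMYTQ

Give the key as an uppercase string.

  i= 0: M-J =  3 → D
  i= 1: Q-P =  1 → B
  i= 2: K-W = 14 → O
  i= 3: A-H = 19 → T
  i= 4: O-A = 14 → O
  i= 5: V-S =  3 → D
  i= 6: T-S =  1 → B
  i= 7: V-H = 14 → O
  i= 8: N-U = 19 → T
  i= 9: Q-C = 14 → O
  i=10: A-X =  3 → D
  i=11: A-Z =  1 → B
  i=12: Z-L = 14 → O
  i=13: M-T = 19 → T
  i=14: X-J = 14 → O
  i=15: B-Y =  3 → D
  i=16: I-H =  1 → B
  i=17: Q-C = 14 → O
  i=18: I-P = 19 → T
  i=19: I-U = 14 → O
  i=20: L-I =  3 → D
  i=21: M-L =  1 → B
  i=22: Y-K = 14 → O
  i=23: T-A = 19 → T
  i=24: Q-C = 14 → O
  shifts repeat with period 5: DBOTO

DBOTO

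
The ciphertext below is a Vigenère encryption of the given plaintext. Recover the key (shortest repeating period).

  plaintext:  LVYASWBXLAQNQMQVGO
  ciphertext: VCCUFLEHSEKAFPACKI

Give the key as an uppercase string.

  i= 0: V-L = 10 → K
  i= 1: C-V =  7 → H
  i= 2: C-Y =  4 → E
  i= 3: U-A = 20 → U
  i= 4: F-S = 13 → N
  i= 5: L-W = 15 → P
  i= 6: E-B =  3 → D
  i= 7: H-X = 10 → K
  i= 8: S-L =  7 → H
  i= 9: E-A =  4 → E
  i=10: K-Q = 20 → U
  i=11: A-N = 13 → N
  i=12: F-Q = 15 → P
  i=13: P-M =  3 → D
  i=14: A-Q = 10 → K
  i=15: C-V =  7 → H
  i=16: K-G =  4 → E
  i=17: I-O = 20 → U
  shifts repeat with period 7: KHEUNPD

KHEUNPD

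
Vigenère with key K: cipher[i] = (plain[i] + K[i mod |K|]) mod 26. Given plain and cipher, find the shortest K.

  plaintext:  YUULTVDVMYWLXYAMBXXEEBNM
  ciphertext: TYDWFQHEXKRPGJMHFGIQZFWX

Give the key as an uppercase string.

  i= 0: T-Y = 21 → V
  i= 1: Y-U =  4 → E
  i= 2: D-U =  9 → J
  i= 3: W-L = 11 → L
  i= 4: F-T = 12 → M
  i= 5: Q-V = 21 → V
  i= 6: H-D =  4 → E
  i= 7: E-V =  9 → J
  i= 8: X-M = 11 → L
  i= 9: K-Y = 12 → M
  i=10: R-W = 21 → V
  i=11: P-L =  4 → E
  i=12: G-X =  9 → J
  i=13: J-Y = 11 → L
  i=14: M-A = 12 → M
  i=15: H-M = 21 → V
  i=16: F-B =  4 → E
  i=17: G-X =  9 → J
  i=18: I-X = 11 → L
  i=19: Q-E = 12 → M
  i=20: Z-E = 21 → V
  i=21: F-B =  4 → E
  i=22: W-N =  9 → J
  i=23: X-M = 11 → L
  shifts repeat with period 5: VEJLM

VEJLM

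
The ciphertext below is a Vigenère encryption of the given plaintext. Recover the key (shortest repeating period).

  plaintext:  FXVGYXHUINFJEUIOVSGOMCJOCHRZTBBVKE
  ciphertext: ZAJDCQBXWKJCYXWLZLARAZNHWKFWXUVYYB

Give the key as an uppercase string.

  i= 0: Z-F = 20 → U
  i= 1: A-X =  3 → D
  i= 2: J-V = 14 → O
  i= 3: D-G = 23 → X
  i= 4: C-Y =  4 → E
  i= 5: Q-X = 19 → T
  i= 6: B-H = 20 → U
  i= 7: X-U =  3 → D
  i= 8: W-I = 14 → O
  i= 9: K-N = 23 → X
  i=10: J-F =  4 → E
  i=11: C-J = 19 → T
  i=12: Y-E = 20 → U
  i=13: X-U =  3 → D
  i=14: W-I = 14 → O
  i=15: L-O = 23 → X
  i=16: Z-V =  4 → E
  i=17: L-S = 19 → T
  i=18: A-G = 20 → U
  i=19: R-O =  3 → D
  i=20: A-M = 14 → O
  i=21: Z-C = 23 → X
  i=22: N-J =  4 → E
  i=23: H-O = 19 → T
  i=24: W-C = 20 → U
  i=25: K-H =  3 → D
  i=26: F-R = 14 → O
  i=27: W-Z = 23 → X
  i=28: X-T =  4 → E
  i=29: U-B = 19 → T
  i=30: V-B = 20 → U
  i=31: Y-V =  3 → D
  i=32: Y-K = 14 → O
  i=33: B-E = 23 → X
  shifts repeat with period 6: UDOXET

UDOXET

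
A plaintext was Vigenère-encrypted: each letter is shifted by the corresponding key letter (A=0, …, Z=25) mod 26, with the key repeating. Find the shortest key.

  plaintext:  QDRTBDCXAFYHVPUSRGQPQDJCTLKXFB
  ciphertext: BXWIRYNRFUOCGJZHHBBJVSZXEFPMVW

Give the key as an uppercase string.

LUFPQV

  i= 0: B-Q = 11 → L
  i= 1: X-D = 20 → U
  i= 2: W-R =  5 → F
  i= 3: I-T = 15 → P
  i= 4: R-B = 16 → Q
  i= 5: Y-D = 21 → V
  i= 6: N-C = 11 → L
  i= 7: R-X = 20 → U
  i= 8: F-A =  5 → F
  i= 9: U-F = 15 → P
  i=10: O-Y = 16 → Q
  i=11: C-H = 21 → V
  i=12: G-V = 11 → L
  i=13: J-P = 20 → U
  i=14: Z-U =  5 → F
  i=15: H-S = 15 → P
  i=16: H-R = 16 → Q
  i=17: B-G = 21 → V
  i=18: B-Q = 11 → L
  i=19: J-P = 20 → U
  i=20: V-Q =  5 → F
  i=21: S-D = 15 → P
  i=22: Z-J = 16 → Q
  i=23: X-C = 21 → V
  i=24: E-T = 11 → L
  i=25: F-L = 20 → U
  i=26: P-K =  5 → F
  i=27: M-X = 15 → P
  i=28: V-F = 16 → Q
  i=29: W-B = 21 → V
  shifts repeat with period 6: LUFPQV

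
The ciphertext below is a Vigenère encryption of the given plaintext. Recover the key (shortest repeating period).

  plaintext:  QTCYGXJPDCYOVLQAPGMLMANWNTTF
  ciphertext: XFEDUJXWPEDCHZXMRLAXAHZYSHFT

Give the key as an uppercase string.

  i= 0: X-Q =  7 → H
  i= 1: F-T = 12 → M
  i= 2: E-C =  2 → C
  i= 3: D-Y =  5 → F
  i= 4: U-G = 14 → O
  i= 5: J-X = 12 → M
  i= 6: X-J = 14 → O
  i= 7: W-P =  7 → H
  i= 8: P-D = 12 → M
  i= 9: E-C =  2 → C
  i=10: D-Y =  5 → F
  i=11: C-O = 14 → O
  i=12: H-V = 12 → M
  i=13: Z-L = 14 → O
  i=14: X-Q =  7 → H
  i=15: M-A = 12 → M
  i=16: R-P =  2 → C
  i=17: L-G =  5 → F
  i=18: A-M = 14 → O
  i=19: X-L = 12 → M
  i=20: A-M = 14 → O
  i=21: H-A =  7 → H
  i=22: Z-N = 12 → M
  i=23: Y-W =  2 → C
  i=24: S-N =  5 → F
  i=25: H-T = 14 → O
  i=26: F-T = 12 → M
  i=27: T-F = 14 → O
  shifts repeat with period 7: HMCFOMO

HMCFOMO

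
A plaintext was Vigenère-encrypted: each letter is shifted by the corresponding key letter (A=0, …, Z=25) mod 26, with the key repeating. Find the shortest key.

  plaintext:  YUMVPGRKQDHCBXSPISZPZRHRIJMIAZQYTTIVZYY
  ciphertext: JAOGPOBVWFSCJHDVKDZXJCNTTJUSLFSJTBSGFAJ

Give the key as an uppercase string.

  i= 0: J-Y = 11 → L
  i= 1: A-U =  6 → G
  i= 2: O-M =  2 → C
  i= 3: G-V = 11 → L
  i= 4: P-P =  0 → A
  i= 5: O-G =  8 → I
  i= 6: B-R = 10 → K
  i= 7: V-K = 11 → L
  i= 8: W-Q =  6 → G
  i= 9: F-D =  2 → C
  i=10: S-H = 11 → L
  i=11: C-C =  0 → A
  i=12: J-B =  8 → I
  i=13: H-X = 10 → K
  i=14: D-S = 11 → L
  i=15: V-P =  6 → G
  i=16: K-I =  2 → C
  i=17: D-S = 11 → L
  i=18: Z-Z =  0 → A
  i=19: X-P =  8 → I
  i=20: J-Z = 10 → K
  i=21: C-R = 11 → L
  i=22: N-H =  6 → G
  i=23: T-R =  2 → C
  i=24: T-I = 11 → L
  i=25: J-J =  0 → A
  i=26: U-M =  8 → I
  i=27: S-I = 10 → K
  i=28: L-A = 11 → L
  i=29: F-Z =  6 → G
  i=30: S-Q =  2 → C
  i=31: J-Y = 11 → L
  i=32: T-T =  0 → A
  i=33: B-T =  8 → I
  i=34: S-I = 10 → K
  i=35: G-V = 11 → L
  i=36: F-Z =  6 → G
  i=37: A-Y =  2 → C
  i=38: J-Y = 11 → L
  shifts repeat with period 7: LGCLAIK

LGCLAIK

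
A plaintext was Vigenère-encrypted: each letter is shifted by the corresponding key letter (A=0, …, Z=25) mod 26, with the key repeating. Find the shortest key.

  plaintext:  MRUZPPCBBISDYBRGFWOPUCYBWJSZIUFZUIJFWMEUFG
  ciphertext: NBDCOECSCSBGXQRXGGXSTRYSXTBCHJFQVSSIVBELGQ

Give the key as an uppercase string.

BKJDZPAR

  i= 0: N-M =  1 → B
  i= 1: B-R = 10 → K
  i= 2: D-U =  9 → J
  i= 3: C-Z =  3 → D
  i= 4: O-P = 25 → Z
  i= 5: E-P = 15 → P
  i= 6: C-C =  0 → A
  i= 7: S-B = 17 → R
  i= 8: C-B =  1 → B
  i= 9: S-I = 10 → K
  i=10: B-S =  9 → J
  i=11: G-D =  3 → D
  i=12: X-Y = 25 → Z
  i=13: Q-B = 15 → P
  i=14: R-R =  0 → A
  i=15: X-G = 17 → R
  i=16: G-F =  1 → B
  i=17: G-W = 10 → K
  i=18: X-O =  9 → J
  i=19: S-P =  3 → D
  i=20: T-U = 25 → Z
  i=21: R-C = 15 → P
  i=22: Y-Y =  0 → A
  i=23: S-B = 17 → R
  i=24: X-W =  1 → B
  i=25: T-J = 10 → K
  i=26: B-S =  9 → J
  i=27: C-Z =  3 → D
  i=28: H-I = 25 → Z
  i=29: J-U = 15 → P
  i=30: F-F =  0 → A
  i=31: Q-Z = 17 → R
  i=32: V-U =  1 → B
  i=33: S-I = 10 → K
  i=34: S-J =  9 → J
  i=35: I-F =  3 → D
  i=36: V-W = 25 → Z
  i=37: B-M = 15 → P
  i=38: E-E =  0 → A
  i=39: L-U = 17 → R
  i=40: G-F =  1 → B
  i=41: Q-G = 10 → K
  shifts repeat with period 8: BKJDZPAR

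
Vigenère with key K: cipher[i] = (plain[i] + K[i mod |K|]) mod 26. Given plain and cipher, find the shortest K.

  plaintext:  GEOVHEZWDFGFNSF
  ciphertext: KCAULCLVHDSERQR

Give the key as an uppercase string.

EYMZ

  i= 0: K-G =  4 → E
  i= 1: C-E = 24 → Y
  i= 2: A-O = 12 → M
  i= 3: U-V = 25 → Z
  i= 4: L-H =  4 → E
  i= 5: C-E = 24 → Y
  i= 6: L-Z = 12 → M
  i= 7: V-W = 25 → Z
  i= 8: H-D =  4 → E
  i= 9: D-F = 24 → Y
  i=10: S-G = 12 → M
  i=11: E-F = 25 → Z
  i=12: R-N =  4 → E
  i=13: Q-S = 24 → Y
  i=14: R-F = 12 → M
  shifts repeat with period 4: EYMZ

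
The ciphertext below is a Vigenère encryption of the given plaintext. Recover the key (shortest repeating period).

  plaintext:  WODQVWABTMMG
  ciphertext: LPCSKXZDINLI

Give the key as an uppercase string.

PBZC

  i= 0: L-W = 15 → P
  i= 1: P-O =  1 → B
  i= 2: C-D = 25 → Z
  i= 3: S-Q =  2 → C
  i= 4: K-V = 15 → P
  i= 5: X-W =  1 → B
  i= 6: Z-A = 25 → Z
  i= 7: D-B =  2 → C
  i= 8: I-T = 15 → P
  i= 9: N-M =  1 → B
  i=10: L-M = 25 → Z
  i=11: I-G =  2 → C
  shifts repeat with period 4: PBZC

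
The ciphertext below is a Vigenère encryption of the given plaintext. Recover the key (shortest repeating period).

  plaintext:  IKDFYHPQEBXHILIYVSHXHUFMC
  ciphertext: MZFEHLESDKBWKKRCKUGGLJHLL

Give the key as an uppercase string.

  i= 0: M-I =  4 → E
  i= 1: Z-K = 15 → P
  i= 2: F-D =  2 → C
  i= 3: E-F = 25 → Z
  i= 4: H-Y =  9 → J
  i= 5: L-H =  4 → E
  i= 6: E-P = 15 → P
  i= 7: S-Q =  2 → C
  i= 8: D-E = 25 → Z
  i= 9: K-B =  9 → J
  i=10: B-X =  4 → E
  i=11: W-H = 15 → P
  i=12: K-I =  2 → C
  i=13: K-L = 25 → Z
  i=14: R-I =  9 → J
  i=15: C-Y =  4 → E
  i=16: K-V = 15 → P
  i=17: U-S =  2 → C
  i=18: G-H = 25 → Z
  i=19: G-X =  9 → J
  i=20: L-H =  4 → E
  i=21: J-U = 15 → P
  i=22: H-F =  2 → C
  i=23: L-M = 25 → Z
  i=24: L-C =  9 → J
  shifts repeat with period 5: EPCZJ

EPCZJ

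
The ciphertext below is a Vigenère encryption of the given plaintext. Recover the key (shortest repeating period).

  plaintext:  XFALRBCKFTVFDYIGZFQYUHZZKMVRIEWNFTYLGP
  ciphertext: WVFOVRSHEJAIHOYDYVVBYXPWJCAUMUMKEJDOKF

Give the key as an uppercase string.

ZQFDEQQX

  i= 0: W-X = 25 → Z
  i= 1: V-F = 16 → Q
  i= 2: F-A =  5 → F
  i= 3: O-L =  3 → D
  i= 4: V-R =  4 → E
  i= 5: R-B = 16 → Q
  i= 6: S-C = 16 → Q
  i= 7: H-K = 23 → X
  i= 8: E-F = 25 → Z
  i= 9: J-T = 16 → Q
  i=10: A-V =  5 → F
  i=11: I-F =  3 → D
  i=12: H-D =  4 → E
  i=13: O-Y = 16 → Q
  i=14: Y-I = 16 → Q
  i=15: D-G = 23 → X
  i=16: Y-Z = 25 → Z
  i=17: V-F = 16 → Q
  i=18: V-Q =  5 → F
  i=19: B-Y =  3 → D
  i=20: Y-U =  4 → E
  i=21: X-H = 16 → Q
  i=22: P-Z = 16 → Q
  i=23: W-Z = 23 → X
  i=24: J-K = 25 → Z
  i=25: C-M = 16 → Q
  i=26: A-V =  5 → F
  i=27: U-R =  3 → D
  i=28: M-I =  4 → E
  i=29: U-E = 16 → Q
  i=30: M-W = 16 → Q
  i=31: K-N = 23 → X
  i=32: E-F = 25 → Z
  i=33: J-T = 16 → Q
  i=34: D-Y =  5 → F
  i=35: O-L =  3 → D
  i=36: K-G =  4 → E
  i=37: F-P = 16 → Q
  shifts repeat with period 8: ZQFDEQQX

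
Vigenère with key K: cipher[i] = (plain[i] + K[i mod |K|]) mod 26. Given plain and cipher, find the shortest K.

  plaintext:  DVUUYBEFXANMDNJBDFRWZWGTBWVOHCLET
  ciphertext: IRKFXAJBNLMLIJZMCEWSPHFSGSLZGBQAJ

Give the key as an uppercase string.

  i= 0: I-D =  5 → F
  i= 1: R-V = 22 → W
  i= 2: K-U = 16 → Q
  i= 3: F-U = 11 → L
  i= 4: X-Y = 25 → Z
  i= 5: A-B = 25 → Z
  i= 6: J-E =  5 → F
  i= 7: B-F = 22 → W
  i= 8: N-X = 16 → Q
  i= 9: L-A = 11 → L
  i=10: M-N = 25 → Z
  i=11: L-M = 25 → Z
  i=12: I-D =  5 → F
  i=13: J-N = 22 → W
  i=14: Z-J = 16 → Q
  i=15: M-B = 11 → L
  i=16: C-D = 25 → Z
  i=17: E-F = 25 → Z
  i=18: W-R =  5 → F
  i=19: S-W = 22 → W
  i=20: P-Z = 16 → Q
  i=21: H-W = 11 → L
  i=22: F-G = 25 → Z
  i=23: S-T = 25 → Z
  i=24: G-B =  5 → F
  i=25: S-W = 22 → W
  i=26: L-V = 16 → Q
  i=27: Z-O = 11 → L
  i=28: G-H = 25 → Z
  i=29: B-C = 25 → Z
  i=30: Q-L =  5 → F
  i=31: A-E = 22 → W
  i=32: J-T = 16 → Q
  shifts repeat with period 6: FWQLZZ

FWQLZZ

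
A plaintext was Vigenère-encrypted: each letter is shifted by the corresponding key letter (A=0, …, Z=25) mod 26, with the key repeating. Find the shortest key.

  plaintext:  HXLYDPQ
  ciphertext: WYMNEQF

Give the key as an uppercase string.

PBB

  i= 0: W-H = 15 → P
  i= 1: Y-X =  1 → B
  i= 2: M-L =  1 → B
  i= 3: N-Y = 15 → P
  i= 4: E-D =  1 → B
  i= 5: Q-P =  1 → B
  i= 6: F-Q = 15 → P
  shifts repeat with period 3: PBB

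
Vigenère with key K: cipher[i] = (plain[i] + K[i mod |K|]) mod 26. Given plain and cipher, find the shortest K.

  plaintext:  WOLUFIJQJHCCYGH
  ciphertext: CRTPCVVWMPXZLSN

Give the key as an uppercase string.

  i= 0: C-W =  6 → G
  i= 1: R-O =  3 → D
  i= 2: T-L =  8 → I
  i= 3: P-U = 21 → V
  i= 4: C-F = 23 → X
  i= 5: V-I = 13 → N
  i= 6: V-J = 12 → M
  i= 7: W-Q =  6 → G
  i= 8: M-J =  3 → D
  i= 9: P-H =  8 → I
  i=10: X-C = 21 → V
  i=11: Z-C = 23 → X
  i=12: L-Y = 13 → N
  i=13: S-G = 12 → M
  i=14: N-H =  6 → G
  shifts repeat with period 7: GDIVXNM

GDIVXNM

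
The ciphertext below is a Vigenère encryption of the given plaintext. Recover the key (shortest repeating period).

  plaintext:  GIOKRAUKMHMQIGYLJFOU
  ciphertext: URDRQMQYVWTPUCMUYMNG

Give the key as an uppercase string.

  i= 0: U-G = 14 → O
  i= 1: R-I =  9 → J
  i= 2: D-O = 15 → P
  i= 3: R-K =  7 → H
  i= 4: Q-R = 25 → Z
  i= 5: M-A = 12 → M
  i= 6: Q-U = 22 → W
  i= 7: Y-K = 14 → O
  i= 8: V-M =  9 → J
  i= 9: W-H = 15 → P
  i=10: T-M =  7 → H
  i=11: P-Q = 25 → Z
  i=12: U-I = 12 → M
  i=13: C-G = 22 → W
  i=14: M-Y = 14 → O
  i=15: U-L =  9 → J
  i=16: Y-J = 15 → P
  i=17: M-F =  7 → H
  i=18: N-O = 25 → Z
  i=19: G-U = 12 → M
  shifts repeat with period 7: OJPHZMW

OJPHZMW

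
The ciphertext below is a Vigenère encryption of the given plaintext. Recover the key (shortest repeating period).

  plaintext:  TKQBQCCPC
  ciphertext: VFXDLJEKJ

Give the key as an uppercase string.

  i= 0: V-T =  2 → C
  i= 1: F-K = 21 → V
  i= 2: X-Q =  7 → H
  i= 3: D-B =  2 → C
  i= 4: L-Q = 21 → V
  i= 5: J-C =  7 → H
  i= 6: E-C =  2 → C
  i= 7: K-P = 21 → V
  i= 8: J-C =  7 → H
  shifts repeat with period 3: CVH

CVH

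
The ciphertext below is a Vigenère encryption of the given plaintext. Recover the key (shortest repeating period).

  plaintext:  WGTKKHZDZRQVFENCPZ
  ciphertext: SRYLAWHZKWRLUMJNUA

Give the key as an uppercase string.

WLFBQPI

  i= 0: S-W = 22 → W
  i= 1: R-G = 11 → L
  i= 2: Y-T =  5 → F
  i= 3: L-K =  1 → B
  i= 4: A-K = 16 → Q
  i= 5: W-H = 15 → P
  i= 6: H-Z =  8 → I
  i= 7: Z-D = 22 → W
  i= 8: K-Z = 11 → L
  i= 9: W-R =  5 → F
  i=10: R-Q =  1 → B
  i=11: L-V = 16 → Q
  i=12: U-F = 15 → P
  i=13: M-E =  8 → I
  i=14: J-N = 22 → W
  i=15: N-C = 11 → L
  i=16: U-P =  5 → F
  i=17: A-Z =  1 → B
  shifts repeat with period 7: WLFBQPI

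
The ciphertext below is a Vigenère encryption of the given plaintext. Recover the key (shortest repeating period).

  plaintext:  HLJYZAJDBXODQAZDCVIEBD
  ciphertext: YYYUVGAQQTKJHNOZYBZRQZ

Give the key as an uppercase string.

RNPWWG

  i= 0: Y-H = 17 → R
  i= 1: Y-L = 13 → N
  i= 2: Y-J = 15 → P
  i= 3: U-Y = 22 → W
  i= 4: V-Z = 22 → W
  i= 5: G-A =  6 → G
  i= 6: A-J = 17 → R
  i= 7: Q-D = 13 → N
  i= 8: Q-B = 15 → P
  i= 9: T-X = 22 → W
  i=10: K-O = 22 → W
  i=11: J-D =  6 → G
  i=12: H-Q = 17 → R
  i=13: N-A = 13 → N
  i=14: O-Z = 15 → P
  i=15: Z-D = 22 → W
  i=16: Y-C = 22 → W
  i=17: B-V =  6 → G
  i=18: Z-I = 17 → R
  i=19: R-E = 13 → N
  i=20: Q-B = 15 → P
  i=21: Z-D = 22 → W
  shifts repeat with period 6: RNPWWG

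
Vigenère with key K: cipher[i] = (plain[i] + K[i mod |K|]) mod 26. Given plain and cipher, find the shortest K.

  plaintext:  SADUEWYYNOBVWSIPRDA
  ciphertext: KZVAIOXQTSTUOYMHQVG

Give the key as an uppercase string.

  i= 0: K-S = 18 → S
  i= 1: Z-A = 25 → Z
  i= 2: V-D = 18 → S
  i= 3: A-U =  6 → G
  i= 4: I-E =  4 → E
  i= 5: O-W = 18 → S
  i= 6: X-Y = 25 → Z
  i= 7: Q-Y = 18 → S
  i= 8: T-N =  6 → G
  i= 9: S-O =  4 → E
  i=10: T-B = 18 → S
  i=11: U-V = 25 → Z
  i=12: O-W = 18 → S
  i=13: Y-S =  6 → G
  i=14: M-I =  4 → E
  i=15: H-P = 18 → S
  i=16: Q-R = 25 → Z
  i=17: V-D = 18 → S
  i=18: G-A =  6 → G
  shifts repeat with period 5: SZSGE

SZSGE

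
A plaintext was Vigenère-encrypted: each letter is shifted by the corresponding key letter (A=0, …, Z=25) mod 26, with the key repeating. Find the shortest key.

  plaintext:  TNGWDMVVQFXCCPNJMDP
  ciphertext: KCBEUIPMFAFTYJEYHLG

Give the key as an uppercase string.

RPVIRWU

  i= 0: K-T = 17 → R
  i= 1: C-N = 15 → P
  i= 2: B-G = 21 → V
  i= 3: E-W =  8 → I
  i= 4: U-D = 17 → R
  i= 5: I-M = 22 → W
  i= 6: P-V = 20 → U
  i= 7: M-V = 17 → R
  i= 8: F-Q = 15 → P
  i= 9: A-F = 21 → V
  i=10: F-X =  8 → I
  i=11: T-C = 17 → R
  i=12: Y-C = 22 → W
  i=13: J-P = 20 → U
  i=14: E-N = 17 → R
  i=15: Y-J = 15 → P
  i=16: H-M = 21 → V
  i=17: L-D =  8 → I
  i=18: G-P = 17 → R
  shifts repeat with period 7: RPVIRWU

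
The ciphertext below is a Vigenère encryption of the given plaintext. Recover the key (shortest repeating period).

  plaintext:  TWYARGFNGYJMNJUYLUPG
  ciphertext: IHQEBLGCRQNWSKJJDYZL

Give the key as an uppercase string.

PLSEKFB

  i= 0: I-T = 15 → P
  i= 1: H-W = 11 → L
  i= 2: Q-Y = 18 → S
  i= 3: E-A =  4 → E
  i= 4: B-R = 10 → K
  i= 5: L-G =  5 → F
  i= 6: G-F =  1 → B
  i= 7: C-N = 15 → P
  i= 8: R-G = 11 → L
  i= 9: Q-Y = 18 → S
  i=10: N-J =  4 → E
  i=11: W-M = 10 → K
  i=12: S-N =  5 → F
  i=13: K-J =  1 → B
  i=14: J-U = 15 → P
  i=15: J-Y = 11 → L
  i=16: D-L = 18 → S
  i=17: Y-U =  4 → E
  i=18: Z-P = 10 → K
  i=19: L-G =  5 → F
  shifts repeat with period 7: PLSEKFB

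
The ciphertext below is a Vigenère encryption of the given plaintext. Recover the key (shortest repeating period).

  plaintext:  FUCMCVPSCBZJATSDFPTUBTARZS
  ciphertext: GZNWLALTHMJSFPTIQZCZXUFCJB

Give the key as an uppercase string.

BFLKJFW

  i= 0: G-F =  1 → B
  i= 1: Z-U =  5 → F
  i= 2: N-C = 11 → L
  i= 3: W-M = 10 → K
  i= 4: L-C =  9 → J
  i= 5: A-V =  5 → F
  i= 6: L-P = 22 → W
  i= 7: T-S =  1 → B
  i= 8: H-C =  5 → F
  i= 9: M-B = 11 → L
  i=10: J-Z = 10 → K
  i=11: S-J =  9 → J
  i=12: F-A =  5 → F
  i=13: P-T = 22 → W
  i=14: T-S =  1 → B
  i=15: I-D =  5 → F
  i=16: Q-F = 11 → L
  i=17: Z-P = 10 → K
  i=18: C-T =  9 → J
  i=19: Z-U =  5 → F
  i=20: X-B = 22 → W
  i=21: U-T =  1 → B
  i=22: F-A =  5 → F
  i=23: C-R = 11 → L
  i=24: J-Z = 10 → K
  i=25: B-S =  9 → J
  shifts repeat with period 7: BFLKJFW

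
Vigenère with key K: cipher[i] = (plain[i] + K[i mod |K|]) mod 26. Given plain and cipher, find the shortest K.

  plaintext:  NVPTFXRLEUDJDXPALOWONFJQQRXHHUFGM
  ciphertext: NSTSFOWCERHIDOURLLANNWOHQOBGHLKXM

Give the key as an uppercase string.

AXEZARFR

  i= 0: N-N =  0 → A
  i= 1: S-V = 23 → X
  i= 2: T-P =  4 → E
  i= 3: S-T = 25 → Z
  i= 4: F-F =  0 → A
  i= 5: O-X = 17 → R
  i= 6: W-R =  5 → F
  i= 7: C-L = 17 → R
  i= 8: E-E =  0 → A
  i= 9: R-U = 23 → X
  i=10: H-D =  4 → E
  i=11: I-J = 25 → Z
  i=12: D-D =  0 → A
  i=13: O-X = 17 → R
  i=14: U-P =  5 → F
  i=15: R-A = 17 → R
  i=16: L-L =  0 → A
  i=17: L-O = 23 → X
  i=18: A-W =  4 → E
  i=19: N-O = 25 → Z
  i=20: N-N =  0 → A
  i=21: W-F = 17 → R
  i=22: O-J =  5 → F
  i=23: H-Q = 17 → R
  i=24: Q-Q =  0 → A
  i=25: O-R = 23 → X
  i=26: B-X =  4 → E
  i=27: G-H = 25 → Z
  i=28: H-H =  0 → A
  i=29: L-U = 17 → R
  i=30: K-F =  5 → F
  i=31: X-G = 17 → R
  i=32: M-M =  0 → A
  shifts repeat with period 8: AXEZARFR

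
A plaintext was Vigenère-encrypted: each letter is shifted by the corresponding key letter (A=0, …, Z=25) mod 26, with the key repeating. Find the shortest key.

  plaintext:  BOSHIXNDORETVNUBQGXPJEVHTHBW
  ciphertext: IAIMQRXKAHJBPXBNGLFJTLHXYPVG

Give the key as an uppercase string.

HMQFIUK

  i= 0: I-B =  7 → H
  i= 1: A-O = 12 → M
  i= 2: I-S = 16 → Q
  i= 3: M-H =  5 → F
  i= 4: Q-I =  8 → I
  i= 5: R-X = 20 → U
  i= 6: X-N = 10 → K
  i= 7: K-D =  7 → H
  i= 8: A-O = 12 → M
  i= 9: H-R = 16 → Q
  i=10: J-E =  5 → F
  i=11: B-T =  8 → I
  i=12: P-V = 20 → U
  i=13: X-N = 10 → K
  i=14: B-U =  7 → H
  i=15: N-B = 12 → M
  i=16: G-Q = 16 → Q
  i=17: L-G =  5 → F
  i=18: F-X =  8 → I
  i=19: J-P = 20 → U
  i=20: T-J = 10 → K
  i=21: L-E =  7 → H
  i=22: H-V = 12 → M
  i=23: X-H = 16 → Q
  i=24: Y-T =  5 → F
  i=25: P-H =  8 → I
  i=26: V-B = 20 → U
  i=27: G-W = 10 → K
  shifts repeat with period 7: HMQFIUK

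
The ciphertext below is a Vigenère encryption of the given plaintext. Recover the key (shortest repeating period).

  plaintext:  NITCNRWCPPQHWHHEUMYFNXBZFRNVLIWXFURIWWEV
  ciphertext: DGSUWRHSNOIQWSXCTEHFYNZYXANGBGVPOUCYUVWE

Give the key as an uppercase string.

QYZSJAL

  i= 0: D-N = 16 → Q
  i= 1: G-I = 24 → Y
  i= 2: S-T = 25 → Z
  i= 3: U-C = 18 → S
  i= 4: W-N =  9 → J
  i= 5: R-R =  0 → A
  i= 6: H-W = 11 → L
  i= 7: S-C = 16 → Q
  i= 8: N-P = 24 → Y
  i= 9: O-P = 25 → Z
  i=10: I-Q = 18 → S
  i=11: Q-H =  9 → J
  i=12: W-W =  0 → A
  i=13: S-H = 11 → L
  i=14: X-H = 16 → Q
  i=15: C-E = 24 → Y
  i=16: T-U = 25 → Z
  i=17: E-M = 18 → S
  i=18: H-Y =  9 → J
  i=19: F-F =  0 → A
  i=20: Y-N = 11 → L
  i=21: N-X = 16 → Q
  i=22: Z-B = 24 → Y
  i=23: Y-Z = 25 → Z
  i=24: X-F = 18 → S
  i=25: A-R =  9 → J
  i=26: N-N =  0 → A
  i=27: G-V = 11 → L
  i=28: B-L = 16 → Q
  i=29: G-I = 24 → Y
  i=30: V-W = 25 → Z
  i=31: P-X = 18 → S
  i=32: O-F =  9 → J
  i=33: U-U =  0 → A
  i=34: C-R = 11 → L
  i=35: Y-I = 16 → Q
  i=36: U-W = 24 → Y
  i=37: V-W = 25 → Z
  i=38: W-E = 18 → S
  i=39: E-V =  9 → J
  shifts repeat with period 7: QYZSJAL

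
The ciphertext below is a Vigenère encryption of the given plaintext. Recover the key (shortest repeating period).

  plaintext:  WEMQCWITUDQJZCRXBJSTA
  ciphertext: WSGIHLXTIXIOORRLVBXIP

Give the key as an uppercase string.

AOUSFPP

  i= 0: W-W =  0 → A
  i= 1: S-E = 14 → O
  i= 2: G-M = 20 → U
  i= 3: I-Q = 18 → S
  i= 4: H-C =  5 → F
  i= 5: L-W = 15 → P
  i= 6: X-I = 15 → P
  i= 7: T-T =  0 → A
  i= 8: I-U = 14 → O
  i= 9: X-D = 20 → U
  i=10: I-Q = 18 → S
  i=11: O-J =  5 → F
  i=12: O-Z = 15 → P
  i=13: R-C = 15 → P
  i=14: R-R =  0 → A
  i=15: L-X = 14 → O
  i=16: V-B = 20 → U
  i=17: B-J = 18 → S
  i=18: X-S =  5 → F
  i=19: I-T = 15 → P
  i=20: P-A = 15 → P
  shifts repeat with period 7: AOUSFPP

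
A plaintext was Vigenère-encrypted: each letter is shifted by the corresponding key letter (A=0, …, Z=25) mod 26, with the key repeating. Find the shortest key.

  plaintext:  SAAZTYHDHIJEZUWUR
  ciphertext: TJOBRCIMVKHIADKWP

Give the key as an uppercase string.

BJOCYE

  i= 0: T-S =  1 → B
  i= 1: J-A =  9 → J
  i= 2: O-A = 14 → O
  i= 3: B-Z =  2 → C
  i= 4: R-T = 24 → Y
  i= 5: C-Y =  4 → E
  i= 6: I-H =  1 → B
  i= 7: M-D =  9 → J
  i= 8: V-H = 14 → O
  i= 9: K-I =  2 → C
  i=10: H-J = 24 → Y
  i=11: I-E =  4 → E
  i=12: A-Z =  1 → B
  i=13: D-U =  9 → J
  i=14: K-W = 14 → O
  i=15: W-U =  2 → C
  i=16: P-R = 24 → Y
  shifts repeat with period 6: BJOCYE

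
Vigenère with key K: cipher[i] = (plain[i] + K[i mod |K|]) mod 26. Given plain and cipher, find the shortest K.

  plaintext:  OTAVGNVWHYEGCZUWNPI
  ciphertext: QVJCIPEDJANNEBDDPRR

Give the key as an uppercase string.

  i= 0: Q-O =  2 → C
  i= 1: V-T =  2 → C
  i= 2: J-A =  9 → J
  i= 3: C-V =  7 → H
  i= 4: I-G =  2 → C
  i= 5: P-N =  2 → C
  i= 6: E-V =  9 → J
  i= 7: D-W =  7 → H
  i= 8: J-H =  2 → C
  i= 9: A-Y =  2 → C
  i=10: N-E =  9 → J
  i=11: N-G =  7 → H
  i=12: E-C =  2 → C
  i=13: B-Z =  2 → C
  i=14: D-U =  9 → J
  i=15: D-W =  7 → H
  i=16: P-N =  2 → C
  i=17: R-P =  2 → C
  i=18: R-I =  9 → J
  shifts repeat with period 4: CCJH

CCJH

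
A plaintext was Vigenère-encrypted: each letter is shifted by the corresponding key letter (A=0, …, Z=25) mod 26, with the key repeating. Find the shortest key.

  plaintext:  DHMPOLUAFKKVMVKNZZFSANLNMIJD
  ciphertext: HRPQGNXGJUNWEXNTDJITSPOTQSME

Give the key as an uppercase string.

  i= 0: H-D =  4 → E
  i= 1: R-H = 10 → K
  i= 2: P-M =  3 → D
  i= 3: Q-P =  1 → B
  i= 4: G-O = 18 → S
  i= 5: N-L =  2 → C
  i= 6: X-U =  3 → D
  i= 7: G-A =  6 → G
  i= 8: J-F =  4 → E
  i= 9: U-K = 10 → K
  i=10: N-K =  3 → D
  i=11: W-V =  1 → B
  i=12: E-M = 18 → S
  i=13: X-V =  2 → C
  i=14: N-K =  3 → D
  i=15: T-N =  6 → G
  i=16: D-Z =  4 → E
  i=17: J-Z = 10 → K
  i=18: I-F =  3 → D
  i=19: T-S =  1 → B
  i=20: S-A = 18 → S
  i=21: P-N =  2 → C
  i=22: O-L =  3 → D
  i=23: T-N =  6 → G
  i=24: Q-M =  4 → E
  i=25: S-I = 10 → K
  i=26: M-J =  3 → D
  i=27: E-D =  1 → B
  shifts repeat with period 8: EKDBSCDG

EKDBSCDG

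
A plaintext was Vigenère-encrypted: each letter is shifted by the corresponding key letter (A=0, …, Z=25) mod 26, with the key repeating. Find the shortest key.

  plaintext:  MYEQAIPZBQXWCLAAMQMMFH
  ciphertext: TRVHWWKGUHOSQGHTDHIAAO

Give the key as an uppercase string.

  i= 0: T-M =  7 → H
  i= 1: R-Y = 19 → T
  i= 2: V-E = 17 → R
  i= 3: H-Q = 17 → R
  i= 4: W-A = 22 → W
  i= 5: W-I = 14 → O
  i= 6: K-P = 21 → V
  i= 7: G-Z =  7 → H
  i= 8: U-B = 19 → T
  i= 9: H-Q = 17 → R
  i=10: O-X = 17 → R
  i=11: S-W = 22 → W
  i=12: Q-C = 14 → O
  i=13: G-L = 21 → V
  i=14: H-A =  7 → H
  i=15: T-A = 19 → T
  i=16: D-M = 17 → R
  i=17: H-Q = 17 → R
  i=18: I-M = 22 → W
  i=19: A-M = 14 → O
  i=20: A-F = 21 → V
  i=21: O-H =  7 → H
  shifts repeat with period 7: HTRRWOV

HTRRWOV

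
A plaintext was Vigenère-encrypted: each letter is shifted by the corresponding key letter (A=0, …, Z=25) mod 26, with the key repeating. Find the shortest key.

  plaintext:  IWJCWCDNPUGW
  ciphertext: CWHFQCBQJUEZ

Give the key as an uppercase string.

UAYD

  i= 0: C-I = 20 → U
  i= 1: W-W =  0 → A
  i= 2: H-J = 24 → Y
  i= 3: F-C =  3 → D
  i= 4: Q-W = 20 → U
  i= 5: C-C =  0 → A
  i= 6: B-D = 24 → Y
  i= 7: Q-N =  3 → D
  i= 8: J-P = 20 → U
  i= 9: U-U =  0 → A
  i=10: E-G = 24 → Y
  i=11: Z-W =  3 → D
  shifts repeat with period 4: UAYD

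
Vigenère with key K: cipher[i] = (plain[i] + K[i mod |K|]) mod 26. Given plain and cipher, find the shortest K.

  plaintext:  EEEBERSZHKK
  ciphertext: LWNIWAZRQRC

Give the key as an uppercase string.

  i= 0: L-E =  7 → H
  i= 1: W-E = 18 → S
  i= 2: N-E =  9 → J
  i= 3: I-B =  7 → H
  i= 4: W-E = 18 → S
  i= 5: A-R =  9 → J
  i= 6: Z-S =  7 → H
  i= 7: R-Z = 18 → S
  i= 8: Q-H =  9 → J
  i= 9: R-K =  7 → H
  i=10: C-K = 18 → S
  shifts repeat with period 3: HSJ

HSJ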